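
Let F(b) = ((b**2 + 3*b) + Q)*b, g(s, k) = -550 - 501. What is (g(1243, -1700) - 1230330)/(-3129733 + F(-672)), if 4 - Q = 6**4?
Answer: 1231381/304371205 ≈ 0.0040457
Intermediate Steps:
Q = -1292 (Q = 4 - 1*6**4 = 4 - 1*1296 = 4 - 1296 = -1292)
g(s, k) = -1051
F(b) = b*(-1292 + b**2 + 3*b) (F(b) = ((b**2 + 3*b) - 1292)*b = (-1292 + b**2 + 3*b)*b = b*(-1292 + b**2 + 3*b))
(g(1243, -1700) - 1230330)/(-3129733 + F(-672)) = (-1051 - 1230330)/(-3129733 - 672*(-1292 + (-672)**2 + 3*(-672))) = -1231381/(-3129733 - 672*(-1292 + 451584 - 2016)) = -1231381/(-3129733 - 672*448276) = -1231381/(-3129733 - 301241472) = -1231381/(-304371205) = -1231381*(-1/304371205) = 1231381/304371205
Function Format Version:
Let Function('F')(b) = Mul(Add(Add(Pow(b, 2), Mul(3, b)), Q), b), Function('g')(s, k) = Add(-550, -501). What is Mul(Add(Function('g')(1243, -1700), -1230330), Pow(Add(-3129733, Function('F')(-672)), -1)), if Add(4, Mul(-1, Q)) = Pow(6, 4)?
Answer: Rational(1231381, 304371205) ≈ 0.0040457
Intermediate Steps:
Q = -1292 (Q = Add(4, Mul(-1, Pow(6, 4))) = Add(4, Mul(-1, 1296)) = Add(4, -1296) = -1292)
Function('g')(s, k) = -1051
Function('F')(b) = Mul(b, Add(-1292, Pow(b, 2), Mul(3, b))) (Function('F')(b) = Mul(Add(Add(Pow(b, 2), Mul(3, b)), -1292), b) = Mul(Add(-1292, Pow(b, 2), Mul(3, b)), b) = Mul(b, Add(-1292, Pow(b, 2), Mul(3, b))))
Mul(Add(Function('g')(1243, -1700), -1230330), Pow(Add(-3129733, Function('F')(-672)), -1)) = Mul(Add(-1051, -1230330), Pow(Add(-3129733, Mul(-672, Add(-1292, Pow(-672, 2), Mul(3, -672)))), -1)) = Mul(-1231381, Pow(Add(-3129733, Mul(-672, Add(-1292, 451584, -2016))), -1)) = Mul(-1231381, Pow(Add(-3129733, Mul(-672, 448276)), -1)) = Mul(-1231381, Pow(Add(-3129733, -301241472), -1)) = Mul(-1231381, Pow(-304371205, -1)) = Mul(-1231381, Rational(-1, 304371205)) = Rational(1231381, 304371205)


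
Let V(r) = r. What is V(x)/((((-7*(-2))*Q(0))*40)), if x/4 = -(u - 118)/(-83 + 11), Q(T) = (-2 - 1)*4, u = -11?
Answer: 43/40320 ≈ 0.0010665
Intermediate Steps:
Q(T) = -12 (Q(T) = -3*4 = -12)
x = -43/6 (x = 4*(-(-11 - 118)/(-83 + 11)) = 4*(-(-129)/(-72)) = 4*(-(-129)*(-1)/72) = 4*(-1*43/24) = 4*(-43/24) = -43/6 ≈ -7.1667)
V(x)/((((-7*(-2))*Q(0))*40)) = -43/(6*((-7*(-2)*(-12))*40)) = -43/(6*((14*(-12))*40)) = -43/(6*((-168*40))) = -43/6/(-6720) = -43/6*(-1/6720) = 43/40320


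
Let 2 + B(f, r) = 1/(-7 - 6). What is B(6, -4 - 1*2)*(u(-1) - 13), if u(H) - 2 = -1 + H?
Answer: 27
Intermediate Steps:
B(f, r) = -27/13 (B(f, r) = -2 + 1/(-7 - 6) = -2 + 1/(-13) = -2 - 1/13 = -27/13)
u(H) = 1 + H (u(H) = 2 + (-1 + H) = 1 + H)
B(6, -4 - 1*2)*(u(-1) - 13) = -27*((1 - 1) - 13)/13 = -27*(0 - 13)/13 = -27/13*(-13) = 27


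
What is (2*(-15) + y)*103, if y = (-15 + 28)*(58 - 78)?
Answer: -29870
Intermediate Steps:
y = -260 (y = 13*(-20) = -260)
(2*(-15) + y)*103 = (2*(-15) - 260)*103 = (-30 - 260)*103 = -290*103 = -29870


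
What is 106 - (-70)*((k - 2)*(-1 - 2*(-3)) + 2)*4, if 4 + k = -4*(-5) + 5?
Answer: 27266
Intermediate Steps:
k = 21 (k = -4 + (-4*(-5) + 5) = -4 + (20 + 5) = -4 + 25 = 21)
106 - (-70)*((k - 2)*(-1 - 2*(-3)) + 2)*4 = 106 - (-70)*((21 - 2)*(-1 - 2*(-3)) + 2)*4 = 106 - (-70)*(19*(-1 + 6) + 2)*4 = 106 - (-70)*(19*5 + 2)*4 = 106 - (-70)*(95 + 2)*4 = 106 - (-70)*97*4 = 106 - (-70)*388 = 106 - 10*(-2716) = 106 + 27160 = 27266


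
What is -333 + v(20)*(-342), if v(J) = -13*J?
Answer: 88587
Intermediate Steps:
-333 + v(20)*(-342) = -333 - 13*20*(-342) = -333 - 260*(-342) = -333 + 88920 = 88587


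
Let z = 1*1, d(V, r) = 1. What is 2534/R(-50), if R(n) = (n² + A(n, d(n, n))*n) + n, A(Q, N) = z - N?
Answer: 181/175 ≈ 1.0343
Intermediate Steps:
z = 1
A(Q, N) = 1 - N
R(n) = n + n² (R(n) = (n² + (1 - 1*1)*n) + n = (n² + (1 - 1)*n) + n = (n² + 0*n) + n = (n² + 0) + n = n² + n = n + n²)
2534/R(-50) = 2534/((-50*(1 - 50))) = 2534/((-50*(-49))) = 2534/2450 = 2534*(1/2450) = 181/175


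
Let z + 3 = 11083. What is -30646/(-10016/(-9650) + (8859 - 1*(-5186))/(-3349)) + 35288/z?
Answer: 686085825950613/70628536205 ≈ 9714.0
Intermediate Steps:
z = 11080 (z = -3 + 11083 = 11080)
-30646/(-10016/(-9650) + (8859 - 1*(-5186))/(-3349)) + 35288/z = -30646/(-10016/(-9650) + (8859 - 1*(-5186))/(-3349)) + 35288/11080 = -30646/(-10016*(-1/9650) + (8859 + 5186)*(-1/3349)) + 35288*(1/11080) = -30646/(5008/4825 + 14045*(-1/3349)) + 4411/1385 = -30646/(5008/4825 - 14045/3349) + 4411/1385 = -30646/(-50995333/16158925) + 4411/1385 = -30646*(-16158925/50995333) + 4411/1385 = 495206415550/50995333 + 4411/1385 = 686085825950613/70628536205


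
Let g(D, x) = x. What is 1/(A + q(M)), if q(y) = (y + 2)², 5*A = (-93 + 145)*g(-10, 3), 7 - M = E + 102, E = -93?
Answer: 5/156 ≈ 0.032051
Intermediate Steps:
M = -2 (M = 7 - (-93 + 102) = 7 - 1*9 = 7 - 9 = -2)
A = 156/5 (A = ((-93 + 145)*3)/5 = (52*3)/5 = (⅕)*156 = 156/5 ≈ 31.200)
q(y) = (2 + y)²
1/(A + q(M)) = 1/(156/5 + (2 - 2)²) = 1/(156/5 + 0²) = 1/(156/5 + 0) = 1/(156/5) = 5/156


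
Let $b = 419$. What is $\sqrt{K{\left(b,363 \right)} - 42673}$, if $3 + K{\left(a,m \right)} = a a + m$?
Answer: $8 \sqrt{2082} \approx 365.03$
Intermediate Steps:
$K{\left(a,m \right)} = -3 + m + a^{2}$ ($K{\left(a,m \right)} = -3 + \left(a a + m\right) = -3 + \left(a^{2} + m\right) = -3 + \left(m + a^{2}\right) = -3 + m + a^{2}$)
$\sqrt{K{\left(b,363 \right)} - 42673} = \sqrt{\left(-3 + 363 + 419^{2}\right) - 42673} = \sqrt{\left(-3 + 363 + 175561\right) - 42673} = \sqrt{175921 - 42673} = \sqrt{133248} = 8 \sqrt{2082}$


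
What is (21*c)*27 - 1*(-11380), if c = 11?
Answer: 17617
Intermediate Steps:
(21*c)*27 - 1*(-11380) = (21*11)*27 - 1*(-11380) = 231*27 + 11380 = 6237 + 11380 = 17617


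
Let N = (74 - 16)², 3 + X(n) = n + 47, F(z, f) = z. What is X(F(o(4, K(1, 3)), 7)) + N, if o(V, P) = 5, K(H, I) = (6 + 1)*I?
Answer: 3413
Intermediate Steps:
K(H, I) = 7*I
X(n) = 44 + n (X(n) = -3 + (n + 47) = -3 + (47 + n) = 44 + n)
N = 3364 (N = 58² = 3364)
X(F(o(4, K(1, 3)), 7)) + N = (44 + 5) + 3364 = 49 + 3364 = 3413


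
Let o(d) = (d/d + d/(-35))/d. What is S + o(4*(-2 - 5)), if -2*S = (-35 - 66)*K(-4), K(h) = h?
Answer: -28289/140 ≈ -202.06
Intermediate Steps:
S = -202 (S = -(-35 - 66)*(-4)/2 = -(-101)*(-4)/2 = -½*404 = -202)
o(d) = (1 - d/35)/d (o(d) = (1 + d*(-1/35))/d = (1 - d/35)/d)
S + o(4*(-2 - 5)) = -202 + (35 - 4*(-2 - 5))/(35*((4*(-2 - 5)))) = -202 + (35 - 4*(-7))/(35*((4*(-7)))) = -202 + (1/35)*(35 - 1*(-28))/(-28) = -202 + (1/35)*(-1/28)*(35 + 28) = -202 + (1/35)*(-1/28)*63 = -202 - 9/140 = -28289/140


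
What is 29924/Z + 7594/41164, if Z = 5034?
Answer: 317504933/51804894 ≈ 6.1289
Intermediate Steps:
29924/Z + 7594/41164 = 29924/5034 + 7594/41164 = 29924*(1/5034) + 7594*(1/41164) = 14962/2517 + 3797/20582 = 317504933/51804894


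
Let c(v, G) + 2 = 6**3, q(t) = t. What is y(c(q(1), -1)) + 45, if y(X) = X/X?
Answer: 46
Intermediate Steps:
c(v, G) = 214 (c(v, G) = -2 + 6**3 = -2 + 216 = 214)
y(X) = 1
y(c(q(1), -1)) + 45 = 1 + 45 = 46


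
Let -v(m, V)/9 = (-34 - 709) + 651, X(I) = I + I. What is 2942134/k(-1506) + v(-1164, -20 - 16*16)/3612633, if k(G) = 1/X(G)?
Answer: -463972425232044/52357 ≈ -8.8617e+9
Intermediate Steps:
X(I) = 2*I
k(G) = 1/(2*G)
v(m, V) = 828 (v(m, V) = -9*((-34 - 709) + 651) = -9*(-743 + 651) = -9*(-92) = 828)
2942134/k(-1506) + v(-1164, -20 - 16*16)/3612633 = 2942134/(((½)/(-1506))) + 828/3612633 = 2942134/(((½)*(-1/1506))) + 828*(1/3612633) = 2942134/(-1/3012) + 12/52357 = 2942134*(-3012) + 12/52357 = -8861707608 + 12/52357 = -463972425232044/52357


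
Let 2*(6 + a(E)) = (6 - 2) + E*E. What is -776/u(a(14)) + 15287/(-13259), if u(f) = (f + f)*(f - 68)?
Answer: -10626480/8101249 ≈ -1.3117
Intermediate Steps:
a(E) = -4 + E**2/2 (a(E) = -6 + ((6 - 2) + E*E)/2 = -6 + (4 + E**2)/2 = -6 + (2 + E**2/2) = -4 + E**2/2)
u(f) = 2*f*(-68 + f) (u(f) = (2*f)*(-68 + f) = 2*f*(-68 + f))
-776/u(a(14)) + 15287/(-13259) = -776*1/(2*(-68 + (-4 + (1/2)*14**2))*(-4 + (1/2)*14**2)) + 15287/(-13259) = -776*1/(2*(-68 + (-4 + (1/2)*196))*(-4 + (1/2)*196)) + 15287*(-1/13259) = -776*1/(2*(-68 + (-4 + 98))*(-4 + 98)) - 15287/13259 = -776*1/(188*(-68 + 94)) - 15287/13259 = -776/(2*94*26) - 15287/13259 = -776/4888 - 15287/13259 = -776*1/4888 - 15287/13259 = -97/611 - 15287/13259 = -10626480/8101249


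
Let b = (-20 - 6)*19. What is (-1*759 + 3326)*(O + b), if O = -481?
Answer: -2502825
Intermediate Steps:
b = -494 (b = -26*19 = -494)
(-1*759 + 3326)*(O + b) = (-1*759 + 3326)*(-481 - 494) = (-759 + 3326)*(-975) = 2567*(-975) = -2502825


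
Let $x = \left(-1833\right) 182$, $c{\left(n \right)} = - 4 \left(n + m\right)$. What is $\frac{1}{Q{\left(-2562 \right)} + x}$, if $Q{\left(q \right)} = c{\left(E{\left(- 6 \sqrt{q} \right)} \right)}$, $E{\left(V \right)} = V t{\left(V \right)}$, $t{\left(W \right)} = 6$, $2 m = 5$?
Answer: $- \frac{20851}{6959547568} - \frac{9 i \sqrt{2562}}{6959547568} \approx -2.996 \cdot 10^{-6} - 6.5456 \cdot 10^{-8} i$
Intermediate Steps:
$m = \frac{5}{2}$ ($m = \frac{1}{2} \cdot 5 = \frac{5}{2} \approx 2.5$)
$E{\left(V \right)} = 6 V$ ($E{\left(V \right)} = V 6 = 6 V$)
$c{\left(n \right)} = -10 - 4 n$ ($c{\left(n \right)} = - 4 \left(n + \frac{5}{2}\right) = - 4 \left(\frac{5}{2} + n\right) = -10 - 4 n$)
$Q{\left(q \right)} = -10 + 144 \sqrt{q}$ ($Q{\left(q \right)} = -10 - 4 \cdot 6 \left(- 6 \sqrt{q}\right) = -10 - 4 \left(- 36 \sqrt{q}\right) = -10 + 144 \sqrt{q}$)
$x = -333606$
$\frac{1}{Q{\left(-2562 \right)} + x} = \frac{1}{\left(-10 + 144 \sqrt{-2562}\right) - 333606} = \frac{1}{\left(-10 + 144 i \sqrt{2562}\right) - 333606} = \frac{1}{-333616 + 144 i \sqrt{2562}}$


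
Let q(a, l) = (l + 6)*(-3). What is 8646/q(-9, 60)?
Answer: -131/3 ≈ -43.667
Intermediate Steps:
q(a, l) = -18 - 3*l (q(a, l) = (6 + l)*(-3) = -18 - 3*l)
8646/q(-9, 60) = 8646/(-18 - 3*60) = 8646/(-18 - 180) = 8646/(-198) = 8646*(-1/198) = -131/3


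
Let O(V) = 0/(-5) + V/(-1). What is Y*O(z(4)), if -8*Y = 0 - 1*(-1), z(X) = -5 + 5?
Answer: 0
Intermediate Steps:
z(X) = 0
Y = -⅛ (Y = -(0 - 1*(-1))/8 = -(0 + 1)/8 = -⅛*1 = -⅛ ≈ -0.12500)
O(V) = -V (O(V) = 0*(-⅕) + V*(-1) = 0 - V = -V)
Y*O(z(4)) = -(-1)*0/8 = -⅛*0 = 0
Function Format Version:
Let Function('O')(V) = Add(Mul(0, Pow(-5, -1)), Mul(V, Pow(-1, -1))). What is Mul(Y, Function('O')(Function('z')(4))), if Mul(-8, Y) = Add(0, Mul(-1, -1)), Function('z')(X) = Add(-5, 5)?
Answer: 0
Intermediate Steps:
Function('z')(X) = 0
Y = Rational(-1, 8) (Y = Mul(Rational(-1, 8), Add(0, Mul(-1, -1))) = Mul(Rational(-1, 8), Add(0, 1)) = Mul(Rational(-1, 8), 1) = Rational(-1, 8) ≈ -0.12500)
Function('O')(V) = Mul(-1, V) (Function('O')(V) = Add(Mul(0, Rational(-1, 5)), Mul(V, -1)) = Add(0, Mul(-1, V)) = Mul(-1, V))
Mul(Y, Function('O')(Function('z')(4))) = Mul(Rational(-1, 8), Mul(-1, 0)) = Mul(Rational(-1, 8), 0) = 0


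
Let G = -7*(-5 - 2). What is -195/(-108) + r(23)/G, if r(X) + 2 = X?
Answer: 563/252 ≈ 2.2341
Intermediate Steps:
G = 49 (G = -7*(-7) = 49)
r(X) = -2 + X
-195/(-108) + r(23)/G = -195/(-108) + (-2 + 23)/49 = -195*(-1/108) + 21*(1/49) = 65/36 + 3/7 = 563/252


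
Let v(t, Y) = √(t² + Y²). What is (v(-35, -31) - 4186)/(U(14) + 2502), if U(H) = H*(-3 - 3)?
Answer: -161/93 + √2186/2418 ≈ -1.7118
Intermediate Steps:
v(t, Y) = √(Y² + t²)
U(H) = -6*H (U(H) = H*(-6) = -6*H)
(v(-35, -31) - 4186)/(U(14) + 2502) = (√((-31)² + (-35)²) - 4186)/(-6*14 + 2502) = (√(961 + 1225) - 4186)/(-84 + 2502) = (√2186 - 4186)/2418 = (-4186 + √2186)*(1/2418) = -161/93 + √2186/2418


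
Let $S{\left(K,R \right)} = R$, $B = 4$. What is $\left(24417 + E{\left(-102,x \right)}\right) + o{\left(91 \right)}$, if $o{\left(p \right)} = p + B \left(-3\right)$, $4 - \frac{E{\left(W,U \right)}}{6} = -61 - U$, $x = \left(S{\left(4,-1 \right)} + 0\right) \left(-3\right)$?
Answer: $24904$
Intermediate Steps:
$x = 3$ ($x = \left(-1 + 0\right) \left(-3\right) = \left(-1\right) \left(-3\right) = 3$)
$E{\left(W,U \right)} = 390 + 6 U$ ($E{\left(W,U \right)} = 24 - 6 \left(-61 - U\right) = 24 + \left(366 + 6 U\right) = 390 + 6 U$)
$o{\left(p \right)} = -12 + p$ ($o{\left(p \right)} = p + 4 \left(-3\right) = p - 12 = -12 + p$)
$\left(24417 + E{\left(-102,x \right)}\right) + o{\left(91 \right)} = \left(24417 + \left(390 + 6 \cdot 3\right)\right) + \left(-12 + 91\right) = \left(24417 + \left(390 + 18\right)\right) + 79 = \left(24417 + 408\right) + 79 = 24825 + 79 = 24904$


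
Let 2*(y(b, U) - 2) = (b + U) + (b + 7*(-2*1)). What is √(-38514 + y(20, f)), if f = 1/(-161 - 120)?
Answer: I*√12159678718/562 ≈ 196.21*I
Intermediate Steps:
f = -1/281 (f = 1/(-281) = -1/281 ≈ -0.0035587)
y(b, U) = -5 + b + U/2 (y(b, U) = 2 + ((b + U) + (b + 7*(-2*1)))/2 = 2 + ((U + b) + (b + 7*(-2)))/2 = 2 + ((U + b) + (b - 14))/2 = 2 + ((U + b) + (-14 + b))/2 = 2 + (-14 + U + 2*b)/2 = 2 + (-7 + b + U/2) = -5 + b + U/2)
√(-38514 + y(20, f)) = √(-38514 + (-5 + 20 + (½)*(-1/281))) = √(-38514 + (-5 + 20 - 1/562)) = √(-38514 + 8429/562) = √(-21636439/562) = I*√12159678718/562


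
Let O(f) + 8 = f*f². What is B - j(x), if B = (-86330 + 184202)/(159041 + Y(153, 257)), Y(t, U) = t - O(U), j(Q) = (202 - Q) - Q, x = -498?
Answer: -20144936290/16815391 ≈ -1198.0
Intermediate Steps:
O(f) = -8 + f³ (O(f) = -8 + f*f² = -8 + f³)
j(Q) = 202 - 2*Q
Y(t, U) = 8 + t - U³ (Y(t, U) = t - (-8 + U³) = t + (8 - U³) = 8 + t - U³)
B = -97872/16815391 (B = (-86330 + 184202)/(159041 + (8 + 153 - 1*257³)) = 97872/(159041 + (8 + 153 - 1*16974593)) = 97872/(159041 + (8 + 153 - 16974593)) = 97872/(159041 - 16974432) = 97872/(-16815391) = 97872*(-1/16815391) = -97872/16815391 ≈ -0.0058204)
B - j(x) = -97872/16815391 - (202 - 2*(-498)) = -97872/16815391 - (202 + 996) = -97872/16815391 - 1*1198 = -97872/16815391 - 1198 = -20144936290/16815391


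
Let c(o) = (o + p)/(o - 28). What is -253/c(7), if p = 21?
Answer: 759/4 ≈ 189.75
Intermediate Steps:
c(o) = (21 + o)/(-28 + o) (c(o) = (o + 21)/(o - 28) = (21 + o)/(-28 + o))
-253/c(7) = -253*(-28 + 7)/(21 + 7) = -253/(28/(-21)) = -253/((-1/21*28)) = -253/(-4/3) = -253*(-3/4) = 759/4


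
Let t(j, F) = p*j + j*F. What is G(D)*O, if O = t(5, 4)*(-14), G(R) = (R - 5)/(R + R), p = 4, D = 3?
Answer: 560/3 ≈ 186.67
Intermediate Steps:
G(R) = (-5 + R)/(2*R) (G(R) = (-5 + R)/((2*R)) = (-5 + R)*(1/(2*R)) = (-5 + R)/(2*R))
t(j, F) = 4*j + F*j (t(j, F) = 4*j + j*F = 4*j + F*j)
O = -560 (O = (5*(4 + 4))*(-14) = (5*8)*(-14) = 40*(-14) = -560)
G(D)*O = ((½)*(-5 + 3)/3)*(-560) = ((½)*(⅓)*(-2))*(-560) = -⅓*(-560) = 560/3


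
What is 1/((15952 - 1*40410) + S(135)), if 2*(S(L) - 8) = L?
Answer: -2/48765 ≈ -4.1013e-5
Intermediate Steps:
S(L) = 8 + L/2
1/((15952 - 1*40410) + S(135)) = 1/((15952 - 1*40410) + (8 + (½)*135)) = 1/((15952 - 40410) + (8 + 135/2)) = 1/(-24458 + 151/2) = 1/(-48765/2) = -2/48765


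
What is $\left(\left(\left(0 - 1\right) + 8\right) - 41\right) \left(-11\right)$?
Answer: $374$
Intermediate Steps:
$\left(\left(\left(0 - 1\right) + 8\right) - 41\right) \left(-11\right) = \left(\left(-1 + 8\right) - 41\right) \left(-11\right) = \left(7 - 41\right) \left(-11\right) = \left(-34\right) \left(-11\right) = 374$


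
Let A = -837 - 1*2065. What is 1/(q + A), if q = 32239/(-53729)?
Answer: -53729/155953797 ≈ -0.00034452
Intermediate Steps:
q = -32239/53729 (q = 32239*(-1/53729) = -32239/53729 ≈ -0.60003)
A = -2902 (A = -837 - 2065 = -2902)
1/(q + A) = 1/(-32239/53729 - 2902) = 1/(-155953797/53729) = -53729/155953797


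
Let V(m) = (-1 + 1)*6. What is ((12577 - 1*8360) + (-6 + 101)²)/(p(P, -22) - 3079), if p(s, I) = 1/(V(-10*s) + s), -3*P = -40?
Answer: -529680/123157 ≈ -4.3008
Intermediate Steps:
P = 40/3 (P = -⅓*(-40) = 40/3 ≈ 13.333)
V(m) = 0 (V(m) = 0*6 = 0)
p(s, I) = 1/s (p(s, I) = 1/(0 + s) = 1/s)
((12577 - 1*8360) + (-6 + 101)²)/(p(P, -22) - 3079) = ((12577 - 1*8360) + (-6 + 101)²)/(1/(40/3) - 3079) = ((12577 - 8360) + 95²)/(3/40 - 3079) = (4217 + 9025)/(-123157/40) = 13242*(-40/123157) = -529680/123157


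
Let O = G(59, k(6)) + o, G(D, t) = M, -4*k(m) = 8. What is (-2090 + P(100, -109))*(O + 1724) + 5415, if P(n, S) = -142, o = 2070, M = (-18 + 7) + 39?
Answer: -8525289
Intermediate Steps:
M = 28 (M = -11 + 39 = 28)
k(m) = -2 (k(m) = -1/4*8 = -2)
G(D, t) = 28
O = 2098 (O = 28 + 2070 = 2098)
(-2090 + P(100, -109))*(O + 1724) + 5415 = (-2090 - 142)*(2098 + 1724) + 5415 = -2232*3822 + 5415 = -8530704 + 5415 = -8525289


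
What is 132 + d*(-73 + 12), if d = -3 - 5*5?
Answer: 1840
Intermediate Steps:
d = -28 (d = -3 - 25 = -28)
132 + d*(-73 + 12) = 132 - 28*(-73 + 12) = 132 - 28*(-61) = 132 + 1708 = 1840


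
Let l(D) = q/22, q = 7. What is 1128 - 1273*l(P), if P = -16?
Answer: 15905/22 ≈ 722.95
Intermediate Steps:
l(D) = 7/22
1128 - 1273*l(P) = 1128 - 1273*7/22 = 1128 - 8911/22 = 15905/22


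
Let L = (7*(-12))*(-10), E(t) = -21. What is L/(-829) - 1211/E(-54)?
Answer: 140897/2487 ≈ 56.653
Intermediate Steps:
L = 840 (L = -84*(-10) = 840)
L/(-829) - 1211/E(-54) = 840/(-829) - 1211/(-21) = 840*(-1/829) - 1211*(-1/21) = -840/829 + 173/3 = 140897/2487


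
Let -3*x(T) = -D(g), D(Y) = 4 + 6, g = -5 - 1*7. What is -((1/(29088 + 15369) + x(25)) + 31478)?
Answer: -466521879/14819 ≈ -31481.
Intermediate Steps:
g = -12 (g = -5 - 7 = -12)
D(Y) = 10
x(T) = 10/3 (x(T) = -(-1)*10/3 = -⅓*(-10) = 10/3)
-((1/(29088 + 15369) + x(25)) + 31478) = -((1/(29088 + 15369) + 10/3) + 31478) = -((1/44457 + 10/3) + 31478) = -(49397/14819 + 31478) = -1*466521879/14819 = -466521879/14819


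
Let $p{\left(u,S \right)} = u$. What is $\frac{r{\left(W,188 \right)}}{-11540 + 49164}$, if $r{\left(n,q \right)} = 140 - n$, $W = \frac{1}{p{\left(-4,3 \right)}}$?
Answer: $\frac{561}{150496} \approx 0.0037277$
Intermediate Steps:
$W = - \frac{1}{4}$ ($W = \frac{1}{-4} = - \frac{1}{4} \approx -0.25$)
$\frac{r{\left(W,188 \right)}}{-11540 + 49164} = \frac{140 - - \frac{1}{4}}{-11540 + 49164} = \frac{140 + \frac{1}{4}}{37624} = \frac{561}{4} \cdot \frac{1}{37624} = \frac{561}{150496}$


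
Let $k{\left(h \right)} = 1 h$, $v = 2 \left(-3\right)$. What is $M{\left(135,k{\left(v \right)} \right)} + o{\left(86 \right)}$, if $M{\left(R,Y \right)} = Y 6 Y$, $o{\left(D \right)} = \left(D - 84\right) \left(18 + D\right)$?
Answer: $424$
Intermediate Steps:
$v = -6$
$o{\left(D \right)} = \left(-84 + D\right) \left(18 + D\right)$
$k{\left(h \right)} = h$
$M{\left(R,Y \right)} = 6 Y^{2}$ ($M{\left(R,Y \right)} = 6 Y Y = 6 Y^{2}$)
$M{\left(135,k{\left(v \right)} \right)} + o{\left(86 \right)} = 6 \left(-6\right)^{2} - \left(7188 - 7396\right) = 6 \cdot 36 - -208 = 216 + 208 = 424$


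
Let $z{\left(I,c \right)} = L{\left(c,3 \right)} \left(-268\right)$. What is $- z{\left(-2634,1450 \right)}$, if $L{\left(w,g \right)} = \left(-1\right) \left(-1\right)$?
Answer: $268$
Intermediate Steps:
$L{\left(w,g \right)} = 1$
$z{\left(I,c \right)} = -268$ ($z{\left(I,c \right)} = 1 \left(-268\right) = -268$)
$- z{\left(-2634,1450 \right)} = \left(-1\right) \left(-268\right) = 268$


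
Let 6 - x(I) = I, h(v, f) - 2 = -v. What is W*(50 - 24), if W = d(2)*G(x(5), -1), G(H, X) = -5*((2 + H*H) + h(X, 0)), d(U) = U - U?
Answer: 0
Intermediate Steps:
d(U) = 0
h(v, f) = 2 - v
x(I) = 6 - I
G(H, X) = -20 - 5*H² + 5*X (G(H, X) = -5*((2 + H*H) + (2 - X)) = -5*((2 + H²) + (2 - X)) = -5*(4 + H² - X) = -20 - 5*H² + 5*X)
W = 0 (W = 0*(-20 - 5*(6 - 1*5)² + 5*(-1)) = 0*(-20 - 5*(6 - 5)² - 5) = 0*(-20 - 5*1² - 5) = 0*(-20 - 5*1 - 5) = 0*(-20 - 5 - 5) = 0*(-30) = 0)
W*(50 - 24) = 0*(50 - 24) = 0*26 = 0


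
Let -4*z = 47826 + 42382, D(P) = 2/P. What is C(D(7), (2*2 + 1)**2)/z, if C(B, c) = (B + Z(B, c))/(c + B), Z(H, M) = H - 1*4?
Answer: 1/166321 ≈ 6.0125e-6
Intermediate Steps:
Z(H, M) = -4 + H (Z(H, M) = H - 4 = -4 + H)
C(B, c) = (-4 + 2*B)/(B + c) (C(B, c) = (B + (-4 + B))/(c + B) = (-4 + 2*B)/(B + c))
z = -22552 (z = -(47826 + 42382)/4 = -1/4*90208 = -22552)
C(D(7), (2*2 + 1)**2)/z = (2*(-2 + 2/7)/(2/7 + (2*2 + 1)**2))/(-22552) = (2*(-2 + 2*(1/7))/(2*(1/7) + (4 + 1)**2))*(-1/22552) = (2*(-2 + 2/7)/(2/7 + 5**2))*(-1/22552) = (2*(-12/7)/(2/7 + 25))*(-1/22552) = (2*(-12/7)/(177/7))*(-1/22552) = (2*(7/177)*(-12/7))*(-1/22552) = -8/59*(-1/22552) = 1/166321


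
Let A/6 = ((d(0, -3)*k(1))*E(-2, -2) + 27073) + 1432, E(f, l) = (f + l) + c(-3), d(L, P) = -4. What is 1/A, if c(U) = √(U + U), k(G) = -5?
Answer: 379/64638642 - 2*I*√6/484789815 ≈ 5.8634e-6 - 1.0105e-8*I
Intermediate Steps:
c(U) = √2*√U (c(U) = √(2*U) = √2*√U)
E(f, l) = f + l + I*√6 (E(f, l) = (f + l) + √2*√(-3) = (f + l) + √2*(I*√3) = (f + l) + I*√6 = f + l + I*√6)
A = 170550 + 120*I*√6 (A = 6*(((-4*(-5))*(-2 - 2 + I*√6) + 27073) + 1432) = 6*((20*(-4 + I*√6) + 27073) + 1432) = 6*(((-80 + 20*I*√6) + 27073) + 1432) = 6*((26993 + 20*I*√6) + 1432) = 6*(28425 + 20*I*√6) = 170550 + 120*I*√6 ≈ 1.7055e+5 + 293.94*I)
1/A = 1/(170550 + 120*I*√6)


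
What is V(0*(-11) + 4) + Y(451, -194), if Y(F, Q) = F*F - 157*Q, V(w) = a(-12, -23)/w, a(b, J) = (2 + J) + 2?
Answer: 935417/4 ≈ 2.3385e+5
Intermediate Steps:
a(b, J) = 4 + J
V(w) = -19/w (V(w) = (4 - 23)/w = -19/w)
Y(F, Q) = F² - 157*Q
V(0*(-11) + 4) + Y(451, -194) = -19/(0*(-11) + 4) + (451² - 157*(-194)) = -19/(0 + 4) + (203401 + 30458) = -19/4 + 233859 = 935417/4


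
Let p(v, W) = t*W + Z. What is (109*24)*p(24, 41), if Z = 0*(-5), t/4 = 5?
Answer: 2145120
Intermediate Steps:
t = 20 (t = 4*5 = 20)
Z = 0
p(v, W) = 20*W (p(v, W) = 20*W + 0 = 20*W)
(109*24)*p(24, 41) = (109*24)*(20*41) = 2616*820 = 2145120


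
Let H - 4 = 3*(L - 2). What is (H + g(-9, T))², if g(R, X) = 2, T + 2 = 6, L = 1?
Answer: 9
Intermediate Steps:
T = 4 (T = -2 + 6 = 4)
H = 1 (H = 4 + 3*(1 - 2) = 4 + 3*(-1) = 4 - 3 = 1)
(H + g(-9, T))² = (1 + 2)² = 3² = 9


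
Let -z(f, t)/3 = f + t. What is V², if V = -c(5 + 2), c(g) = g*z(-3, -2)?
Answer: 11025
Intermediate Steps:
z(f, t) = -3*f - 3*t (z(f, t) = -3*(f + t) = -3*f - 3*t)
c(g) = 15*g (c(g) = g*(-3*(-3) - 3*(-2)) = g*(9 + 6) = g*15 = 15*g)
V = -105 (V = -15*(5 + 2) = -15*7 = -1*105 = -105)
V² = (-105)² = 11025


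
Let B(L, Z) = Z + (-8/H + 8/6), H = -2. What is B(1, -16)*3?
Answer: -32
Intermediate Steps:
B(L, Z) = 16/3 + Z (B(L, Z) = Z + (-8/(-2) + 8/6) = Z + (-8*(-½) + 8*(⅙)) = Z + (4 + 4/3) = Z + 16/3 = 16/3 + Z)
B(1, -16)*3 = (16/3 - 16)*3 = -32/3*3 = -32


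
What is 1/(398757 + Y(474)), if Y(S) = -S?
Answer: 1/398283 ≈ 2.5108e-6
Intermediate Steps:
1/(398757 + Y(474)) = 1/(398757 - 1*474) = 1/(398757 - 474) = 1/398283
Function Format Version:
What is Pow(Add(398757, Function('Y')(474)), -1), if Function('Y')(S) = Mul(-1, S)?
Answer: Rational(1, 398283) ≈ 2.5108e-6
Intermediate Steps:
Pow(Add(398757, Function('Y')(474)), -1) = Pow(Add(398757, Mul(-1, 474)), -1) = Pow(Add(398757, -474), -1) = Pow(398283, -1) = Rational(1, 398283)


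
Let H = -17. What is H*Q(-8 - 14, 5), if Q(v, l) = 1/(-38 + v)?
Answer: 17/60 ≈ 0.28333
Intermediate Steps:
H*Q(-8 - 14, 5) = -17/(-38 + (-8 - 14)) = -17/(-38 - 22) = -17/(-60) = -17*(-1/60) = 17/60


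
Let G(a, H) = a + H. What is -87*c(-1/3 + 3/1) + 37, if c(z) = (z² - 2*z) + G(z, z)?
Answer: -1745/3 ≈ -581.67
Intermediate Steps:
G(a, H) = H + a
c(z) = z² (c(z) = (z² - 2*z) + (z + z) = (z² - 2*z) + 2*z = z²)
-87*c(-1/3 + 3/1) + 37 = -87*(-1/3 + 3/1)² + 37 = -87*(-1*⅓ + 3*1)² + 37 = -87*(-⅓ + 3)² + 37 = -87*(8/3)² + 37 = -87*64/9 + 37 = -1856/3 + 37 = -1745/3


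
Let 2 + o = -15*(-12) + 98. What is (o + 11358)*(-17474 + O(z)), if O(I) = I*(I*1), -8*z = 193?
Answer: -6288683079/32 ≈ -1.9652e+8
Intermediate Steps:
z = -193/8 (z = -⅛*193 = -193/8 ≈ -24.125)
O(I) = I² (O(I) = I*I = I²)
o = 276 (o = -2 + (-15*(-12) + 98) = -2 + (180 + 98) = -2 + 278 = 276)
(o + 11358)*(-17474 + O(z)) = (276 + 11358)*(-17474 + (-193/8)²) = 11634*(-17474 + 37249/64) = 11634*(-1081087/64) = -6288683079/32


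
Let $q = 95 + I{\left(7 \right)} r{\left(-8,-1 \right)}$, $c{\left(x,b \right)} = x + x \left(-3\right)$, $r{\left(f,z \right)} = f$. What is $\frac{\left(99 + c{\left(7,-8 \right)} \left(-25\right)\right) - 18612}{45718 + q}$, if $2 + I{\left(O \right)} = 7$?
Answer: $- \frac{18163}{45773} \approx -0.39681$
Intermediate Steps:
$I{\left(O \right)} = 5$ ($I{\left(O \right)} = -2 + 7 = 5$)
$c{\left(x,b \right)} = - 2 x$ ($c{\left(x,b \right)} = x - 3 x = - 2 x$)
$q = 55$ ($q = 95 + 5 \left(-8\right) = 95 - 40 = 55$)
$\frac{\left(99 + c{\left(7,-8 \right)} \left(-25\right)\right) - 18612}{45718 + q} = \frac{\left(99 + \left(-2\right) 7 \left(-25\right)\right) - 18612}{45718 + 55} = \frac{\left(99 - -350\right) - 18612}{45773} = \left(\left(99 + 350\right) - 18612\right) \frac{1}{45773} = \left(449 - 18612\right) \frac{1}{45773} = \left(-18163\right) \frac{1}{45773} = - \frac{18163}{45773}$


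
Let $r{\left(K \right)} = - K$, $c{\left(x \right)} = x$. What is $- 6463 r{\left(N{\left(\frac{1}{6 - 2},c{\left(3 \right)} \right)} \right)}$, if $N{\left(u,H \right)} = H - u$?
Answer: $\frac{71093}{4} \approx 17773.0$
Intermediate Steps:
$- 6463 r{\left(N{\left(\frac{1}{6 - 2},c{\left(3 \right)} \right)} \right)} = - 6463 \left(- (3 - \frac{1}{6 - 2})\right) = - 6463 \left(- (3 - \frac{1}{4})\right) = - 6463 \left(\left(-1\right) \frac{11}{4}\right) = \left(-6463\right) \left(- \frac{11}{4}\right) = \frac{71093}{4}$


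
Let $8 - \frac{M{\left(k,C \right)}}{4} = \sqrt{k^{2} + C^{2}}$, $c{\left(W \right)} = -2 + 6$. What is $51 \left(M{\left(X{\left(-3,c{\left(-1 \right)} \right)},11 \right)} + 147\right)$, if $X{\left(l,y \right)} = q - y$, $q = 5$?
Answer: $9129 - 204 \sqrt{122} \approx 6875.8$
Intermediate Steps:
$c{\left(W \right)} = 4$
$X{\left(l,y \right)} = 5 - y$
$M{\left(k,C \right)} = 32 - 4 \sqrt{C^{2} + k^{2}}$ ($M{\left(k,C \right)} = 32 - 4 \sqrt{k^{2} + C^{2}} = 32 - 4 \sqrt{C^{2} + k^{2}}$)
$51 \left(M{\left(X{\left(-3,c{\left(-1 \right)} \right)},11 \right)} + 147\right) = 51 \left(\left(32 - 4 \sqrt{11^{2} + \left(5 - 4\right)^{2}}\right) + 147\right) = 51 \left(\left(32 - 4 \sqrt{121 + \left(5 - 4\right)^{2}}\right) + 147\right) = 51 \left(\left(32 - 4 \sqrt{121 + 1^{2}}\right) + 147\right) = 51 \left(\left(32 - 4 \sqrt{121 + 1}\right) + 147\right) = 51 \left(\left(32 - 4 \sqrt{122}\right) + 147\right) = 51 \left(179 - 4 \sqrt{122}\right) = 9129 - 204 \sqrt{122}$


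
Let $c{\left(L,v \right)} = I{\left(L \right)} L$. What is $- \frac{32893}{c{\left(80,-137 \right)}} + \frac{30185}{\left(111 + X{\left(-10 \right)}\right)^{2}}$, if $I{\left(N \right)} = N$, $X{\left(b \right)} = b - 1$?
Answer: $- \frac{67873}{32000} \approx -2.121$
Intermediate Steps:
$X{\left(b \right)} = -1 + b$ ($X{\left(b \right)} = b - 1 = -1 + b$)
$c{\left(L,v \right)} = L^{2}$ ($c{\left(L,v \right)} = L L = L^{2}$)
$- \frac{32893}{c{\left(80,-137 \right)}} + \frac{30185}{\left(111 + X{\left(-10 \right)}\right)^{2}} = - \frac{32893}{80^{2}} + \frac{30185}{\left(111 - 11\right)^{2}} = - \frac{32893}{6400} + \frac{30185}{\left(111 - 11\right)^{2}} = \left(-32893\right) \frac{1}{6400} + \frac{30185}{100^{2}} = - \frac{32893}{6400} + \frac{30185}{10000} = - \frac{32893}{6400} + 30185 \cdot \frac{1}{10000} = - \frac{32893}{6400} + \frac{6037}{2000} = - \frac{67873}{32000}$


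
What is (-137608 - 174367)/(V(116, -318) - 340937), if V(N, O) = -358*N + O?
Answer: 311975/382783 ≈ 0.81502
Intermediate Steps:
V(N, O) = O - 358*N
(-137608 - 174367)/(V(116, -318) - 340937) = (-137608 - 174367)/((-318 - 358*116) - 340937) = -311975/((-318 - 41528) - 340937) = -311975/(-41846 - 340937) = -311975/(-382783) = -311975*(-1/382783) = 311975/382783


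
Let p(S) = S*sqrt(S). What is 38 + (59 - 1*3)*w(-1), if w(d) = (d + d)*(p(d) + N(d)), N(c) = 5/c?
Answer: 598 + 112*I ≈ 598.0 + 112.0*I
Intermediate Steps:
p(S) = S**(3/2)
w(d) = 2*d*(d**(3/2) + 5/d) (w(d) = (d + d)*(d**(3/2) + 5/d) = (2*d)*(d**(3/2) + 5/d) = 2*d*(d**(3/2) + 5/d))
38 + (59 - 1*3)*w(-1) = 38 + (59 - 1*3)*(10 + 2*(-1)**(5/2)) = 38 + (59 - 3)*(10 + 2*I) = 38 + 56*(10 + 2*I) = 38 + (560 + 112*I) = 598 + 112*I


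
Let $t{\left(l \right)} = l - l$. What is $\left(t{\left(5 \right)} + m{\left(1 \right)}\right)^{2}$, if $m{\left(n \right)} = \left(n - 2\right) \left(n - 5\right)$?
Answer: $16$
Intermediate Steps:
$t{\left(l \right)} = 0$
$m{\left(n \right)} = \left(-5 + n\right) \left(-2 + n\right)$ ($m{\left(n \right)} = \left(-2 + n\right) \left(-5 + n\right) = \left(-5 + n\right) \left(-2 + n\right)$)
$\left(t{\left(5 \right)} + m{\left(1 \right)}\right)^{2} = \left(0 + \left(10 + 1^{2} - 7\right)\right)^{2} = \left(0 + \left(10 + 1 - 7\right)\right)^{2} = \left(0 + 4\right)^{2} = 4^{2} = 16$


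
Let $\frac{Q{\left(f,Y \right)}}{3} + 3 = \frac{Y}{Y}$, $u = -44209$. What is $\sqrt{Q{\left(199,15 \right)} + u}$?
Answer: $i \sqrt{44215} \approx 210.27 i$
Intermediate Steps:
$Q{\left(f,Y \right)} = -6$ ($Q{\left(f,Y \right)} = -9 + 3 \frac{Y}{Y} = -9 + 3 \cdot 1 = -9 + 3 = -6$)
$\sqrt{Q{\left(199,15 \right)} + u} = \sqrt{-6 - 44209} = \sqrt{-44215} = i \sqrt{44215}$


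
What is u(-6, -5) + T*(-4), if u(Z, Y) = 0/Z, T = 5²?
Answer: -100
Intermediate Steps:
T = 25
u(Z, Y) = 0
u(-6, -5) + T*(-4) = 0 + 25*(-4) = 0 - 100 = -100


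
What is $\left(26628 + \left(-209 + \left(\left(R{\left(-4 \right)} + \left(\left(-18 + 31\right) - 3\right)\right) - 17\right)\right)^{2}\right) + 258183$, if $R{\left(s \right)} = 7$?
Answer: $328492$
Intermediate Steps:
$\left(26628 + \left(-209 + \left(\left(R{\left(-4 \right)} + \left(\left(-18 + 31\right) - 3\right)\right) - 17\right)\right)^{2}\right) + 258183 = \left(26628 + \left(-209 + \left(\left(7 + \left(\left(-18 + 31\right) - 3\right)\right) - 17\right)\right)^{2}\right) + 258183 = \left(26628 + \left(-209 + \left(\left(7 + \left(13 - 3\right)\right) - 17\right)\right)^{2}\right) + 258183 = \left(26628 + \left(-209 + \left(\left(7 + 10\right) - 17\right)\right)^{2}\right) + 258183 = \left(26628 + \left(-209 + \left(17 - 17\right)\right)^{2}\right) + 258183 = \left(26628 + \left(-209 + 0\right)^{2}\right) + 258183 = \left(26628 + \left(-209\right)^{2}\right) + 258183 = \left(26628 + 43681\right) + 258183 = 70309 + 258183 = 328492$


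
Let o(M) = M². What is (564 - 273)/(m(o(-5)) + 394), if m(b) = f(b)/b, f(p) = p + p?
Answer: 97/132 ≈ 0.73485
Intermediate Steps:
f(p) = 2*p
m(b) = 2 (m(b) = (2*b)/b = 2)
(564 - 273)/(m(o(-5)) + 394) = (564 - 273)/(2 + 394) = 291/396 = (1/396)*291 = 97/132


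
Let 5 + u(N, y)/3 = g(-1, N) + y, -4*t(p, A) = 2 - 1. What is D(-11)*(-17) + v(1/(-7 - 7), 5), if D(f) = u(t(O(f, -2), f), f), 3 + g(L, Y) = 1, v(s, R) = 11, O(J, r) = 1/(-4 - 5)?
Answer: 929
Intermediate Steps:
O(J, r) = -⅑ (O(J, r) = 1/(-9) = -⅑)
g(L, Y) = -2 (g(L, Y) = -3 + 1 = -2)
t(p, A) = -¼ (t(p, A) = -(2 - 1)/4 = -¼*1 = -¼)
u(N, y) = -21 + 3*y (u(N, y) = -15 + 3*(-2 + y) = -15 + (-6 + 3*y) = -21 + 3*y)
D(f) = -21 + 3*f
D(-11)*(-17) + v(1/(-7 - 7), 5) = (-21 + 3*(-11))*(-17) + 11 = (-21 - 33)*(-17) + 11 = -54*(-17) + 11 = 918 + 11 = 929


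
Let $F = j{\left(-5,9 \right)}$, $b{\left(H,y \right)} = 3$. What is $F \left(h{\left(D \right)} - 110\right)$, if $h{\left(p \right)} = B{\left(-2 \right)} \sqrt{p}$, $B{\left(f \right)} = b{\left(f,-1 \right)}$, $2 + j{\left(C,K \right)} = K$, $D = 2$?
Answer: $-770 + 21 \sqrt{2} \approx -740.3$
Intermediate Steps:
$j{\left(C,K \right)} = -2 + K$
$F = 7$ ($F = -2 + 9 = 7$)
$B{\left(f \right)} = 3$
$h{\left(p \right)} = 3 \sqrt{p}$
$F \left(h{\left(D \right)} - 110\right) = 7 \left(3 \sqrt{2} - 110\right) = 7 \left(-110 + 3 \sqrt{2}\right) = -770 + 21 \sqrt{2}$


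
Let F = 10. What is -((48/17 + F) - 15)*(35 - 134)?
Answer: -3663/17 ≈ -215.47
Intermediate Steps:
-((48/17 + F) - 15)*(35 - 134) = -((48/17 + 10) - 15)*(35 - 134) = -((48*(1/17) + 10) - 15)*(-99) = -((48/17 + 10) - 15)*(-99) = -(218/17 - 15)*(-99) = -(-37)*(-99)/17 = -1*3663/17 = -3663/17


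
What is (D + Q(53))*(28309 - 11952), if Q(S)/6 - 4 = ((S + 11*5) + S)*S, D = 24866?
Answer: 1244571416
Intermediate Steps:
Q(S) = 24 + 6*S*(55 + 2*S) (Q(S) = 24 + 6*(((S + 11*5) + S)*S) = 24 + 6*(((S + 55) + S)*S) = 24 + 6*(((55 + S) + S)*S) = 24 + 6*((55 + 2*S)*S) = 24 + 6*(S*(55 + 2*S)) = 24 + 6*S*(55 + 2*S))
(D + Q(53))*(28309 - 11952) = (24866 + (24 + 12*53² + 330*53))*(28309 - 11952) = (24866 + (24 + 12*2809 + 17490))*16357 = (24866 + (24 + 33708 + 17490))*16357 = (24866 + 51222)*16357 = 76088*16357 = 1244571416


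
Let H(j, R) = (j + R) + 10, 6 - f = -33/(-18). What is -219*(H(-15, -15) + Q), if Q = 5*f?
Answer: -365/2 ≈ -182.50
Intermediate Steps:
f = 25/6 (f = 6 - (-33)/(-18) = 6 - (-33)*(-1)/18 = 6 - 1*11/6 = 6 - 11/6 = 25/6 ≈ 4.1667)
H(j, R) = 10 + R + j (H(j, R) = (R + j) + 10 = 10 + R + j)
Q = 125/6 (Q = 5*(25/6) = 125/6 ≈ 20.833)
-219*(H(-15, -15) + Q) = -219*((10 - 15 - 15) + 125/6) = -219*(-20 + 125/6) = -219*⅚ = -365/2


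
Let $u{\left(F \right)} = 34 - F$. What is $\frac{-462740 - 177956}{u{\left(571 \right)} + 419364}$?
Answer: $- \frac{640696}{418827} \approx -1.5297$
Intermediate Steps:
$\frac{-462740 - 177956}{u{\left(571 \right)} + 419364} = \frac{-462740 - 177956}{\left(34 - 571\right) + 419364} = - \frac{640696}{\left(34 - 571\right) + 419364} = - \frac{640696}{-537 + 419364} = - \frac{640696}{418827}$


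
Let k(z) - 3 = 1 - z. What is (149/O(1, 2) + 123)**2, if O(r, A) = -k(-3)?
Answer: 506944/49 ≈ 10346.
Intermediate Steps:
k(z) = 4 - z (k(z) = 3 + (1 - z) = 4 - z)
O(r, A) = -7 (O(r, A) = -(4 - 1*(-3)) = -(4 + 3) = -1*7 = -7)
(149/O(1, 2) + 123)**2 = (149/(-7) + 123)**2 = (149*(-1/7) + 123)**2 = (-149/7 + 123)**2 = (712/7)**2 = 506944/49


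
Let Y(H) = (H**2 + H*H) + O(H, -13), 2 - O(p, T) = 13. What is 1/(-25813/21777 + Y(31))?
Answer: 21777/41590034 ≈ 0.00052361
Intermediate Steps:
O(p, T) = -11 (O(p, T) = 2 - 1*13 = 2 - 13 = -11)
Y(H) = -11 + 2*H**2 (Y(H) = (H**2 + H*H) - 11 = (H**2 + H**2) - 11 = 2*H**2 - 11 = -11 + 2*H**2)
1/(-25813/21777 + Y(31)) = 1/(-25813/21777 + (-11 + 2*31**2)) = 1/(-25813*1/21777 + (-11 + 2*961)) = 1/(-25813/21777 + (-11 + 1922)) = 1/(-25813/21777 + 1911) = 1/(41590034/21777) = 21777/41590034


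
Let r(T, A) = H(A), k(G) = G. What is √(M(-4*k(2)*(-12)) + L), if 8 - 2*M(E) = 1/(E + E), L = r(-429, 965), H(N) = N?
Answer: √2232570/48 ≈ 31.129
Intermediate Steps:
r(T, A) = A
L = 965
M(E) = 4 - 1/(4*E) (M(E) = 4 - 1/(2*(E + E)) = 4 - 1/(2*E)/2 = 4 - 1/(4*E))
√(M(-4*k(2)*(-12)) + L) = √((4 - 1/(4*(-4*2*(-12)))) + 965) = √((4 - 1/(4*((-8*(-12))))) + 965) = √((4 - ¼/96) + 965) = √((4 - ¼*1/96) + 965) = √((4 - 1/384) + 965) = √(1535/384 + 965) = √(372095/384) = √2232570/48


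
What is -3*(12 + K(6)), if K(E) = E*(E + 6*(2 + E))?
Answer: -1008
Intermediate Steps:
K(E) = E*(12 + 7*E) (K(E) = E*(E + (12 + 6*E)) = E*(12 + 7*E))
-3*(12 + K(6)) = -3*(12 + 6*(12 + 7*6)) = -3*(12 + 6*(12 + 42)) = -3*(12 + 6*54) = -3*(12 + 324) = -3*336 = -1008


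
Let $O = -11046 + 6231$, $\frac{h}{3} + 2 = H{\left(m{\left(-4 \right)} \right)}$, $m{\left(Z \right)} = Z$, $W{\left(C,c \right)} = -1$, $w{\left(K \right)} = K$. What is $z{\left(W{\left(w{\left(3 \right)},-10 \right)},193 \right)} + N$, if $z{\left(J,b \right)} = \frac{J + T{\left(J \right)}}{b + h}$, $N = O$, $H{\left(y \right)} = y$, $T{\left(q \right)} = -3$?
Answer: $- \frac{842629}{175} \approx -4815.0$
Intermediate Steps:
$h = -18$ ($h = -6 + 3 \left(-4\right) = -6 - 12 = -18$)
$O = -4815$
$N = -4815$
$z{\left(J,b \right)} = \frac{-3 + J}{-18 + b}$ ($z{\left(J,b \right)} = \frac{J - 3}{b - 18} = \frac{-3 + J}{-18 + b}$)
$z{\left(W{\left(w{\left(3 \right)},-10 \right)},193 \right)} + N = \frac{-3 - 1}{-18 + 193} - 4815 = \frac{1}{175} \left(-4\right) - 4815 = - \frac{4}{175} - 4815 = - \frac{842629}{175}$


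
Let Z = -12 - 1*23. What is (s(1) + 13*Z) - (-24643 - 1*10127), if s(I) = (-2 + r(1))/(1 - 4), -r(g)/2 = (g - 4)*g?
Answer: 102941/3 ≈ 34314.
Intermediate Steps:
Z = -35 (Z = -12 - 23 = -35)
r(g) = -2*g*(-4 + g) (r(g) = -2*(g - 4)*g = -2*(-4 + g)*g = -2*g*(-4 + g))
s(I) = -4/3 (s(I) = (-2 + 2*1*(4 - 1*1))/(1 - 4) = (-2 + 2*1*(4 - 1))/(-3) = (-2 + 2*1*3)*(-1/3) = (-2 + 6)*(-1/3) = 4*(-1/3) = -4/3)
(s(1) + 13*Z) - (-24643 - 1*10127) = (-4/3 + 13*(-35)) - (-24643 - 1*10127) = (-4/3 - 455) - (-24643 - 10127) = -1369/3 - 1*(-34770) = -1369/3 + 34770 = 102941/3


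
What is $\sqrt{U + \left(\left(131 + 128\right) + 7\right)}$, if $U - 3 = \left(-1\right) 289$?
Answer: $2 i \sqrt{5} \approx 4.4721 i$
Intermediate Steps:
$U = -286$ ($U = 3 - 289 = -286$)
$\sqrt{U + \left(\left(131 + 128\right) + 7\right)} = \sqrt{-286 + \left(\left(131 + 128\right) + 7\right)} = \sqrt{-286 + \left(259 + 7\right)} = \sqrt{-286 + 266} = \sqrt{-20} = 2 i \sqrt{5}$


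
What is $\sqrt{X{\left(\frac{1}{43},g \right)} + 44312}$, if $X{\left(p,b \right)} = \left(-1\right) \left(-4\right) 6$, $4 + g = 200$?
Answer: $4 \sqrt{2771} \approx 210.56$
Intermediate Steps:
$g = 196$ ($g = -4 + 200 = 196$)
$X{\left(p,b \right)} = 24$ ($X{\left(p,b \right)} = 4 \cdot 6 = 24$)
$\sqrt{X{\left(\frac{1}{43},g \right)} + 44312} = \sqrt{24 + 44312} = \sqrt{44336} = 4 \sqrt{2771}$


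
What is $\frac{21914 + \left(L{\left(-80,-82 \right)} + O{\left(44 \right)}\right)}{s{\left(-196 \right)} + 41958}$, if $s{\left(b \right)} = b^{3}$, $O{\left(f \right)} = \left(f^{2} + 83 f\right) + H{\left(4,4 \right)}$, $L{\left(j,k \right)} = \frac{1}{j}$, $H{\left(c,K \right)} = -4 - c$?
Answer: $- \frac{314217}{85572320} \approx -0.0036719$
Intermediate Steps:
$O{\left(f \right)} = -8 + f^{2} + 83 f$ ($O{\left(f \right)} = \left(f^{2} + 83 f\right) - 8 = -8 + f^{2} + 83 f$)
$\frac{21914 + \left(L{\left(-80,-82 \right)} + O{\left(44 \right)}\right)}{s{\left(-196 \right)} + 41958} = \frac{21914 + \left(\frac{1}{-80} + \left(-8 + 44^{2} + 83 \cdot 44\right)\right)}{\left(-196\right)^{3} + 41958} = \frac{21914 + \left(- \frac{1}{80} + \left(-8 + 1936 + 3652\right)\right)}{-7529536 + 41958} = \frac{21914 + \left(- \frac{1}{80} + 5580\right)}{-7487578} = \left(21914 + \frac{446399}{80}\right) \left(- \frac{1}{7487578}\right) = \frac{2199519}{80} \left(- \frac{1}{7487578}\right) = - \frac{314217}{85572320}$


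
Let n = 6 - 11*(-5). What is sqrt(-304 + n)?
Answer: 9*I*sqrt(3) ≈ 15.588*I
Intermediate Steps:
n = 61 (n = 6 + 55 = 61)
sqrt(-304 + n) = sqrt(-304 + 61) = sqrt(-243) = 9*I*sqrt(3)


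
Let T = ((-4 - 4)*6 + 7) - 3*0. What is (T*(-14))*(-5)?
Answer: -2870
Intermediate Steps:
T = -41 (T = (-8*6 + 7) + 0 = (-48 + 7) + 0 = -41 + 0 = -41)
(T*(-14))*(-5) = -41*(-14)*(-5) = 574*(-5) = -2870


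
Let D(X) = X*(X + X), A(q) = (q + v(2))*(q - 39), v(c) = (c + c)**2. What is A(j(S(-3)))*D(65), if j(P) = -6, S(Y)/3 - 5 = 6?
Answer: -3802500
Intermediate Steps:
S(Y) = 33 (S(Y) = 15 + 3*6 = 15 + 18 = 33)
v(c) = 4*c**2 (v(c) = (2*c)**2 = 4*c**2)
A(q) = (-39 + q)*(16 + q) (A(q) = (q + 4*2**2)*(q - 39) = (q + 4*4)*(-39 + q) = (q + 16)*(-39 + q) = (16 + q)*(-39 + q) = (-39 + q)*(16 + q))
D(X) = 2*X**2 (D(X) = X*(2*X) = 2*X**2)
A(j(S(-3)))*D(65) = (-624 + (-6)**2 - 23*(-6))*(2*65**2) = (-624 + 36 + 138)*(2*4225) = -450*8450 = -3802500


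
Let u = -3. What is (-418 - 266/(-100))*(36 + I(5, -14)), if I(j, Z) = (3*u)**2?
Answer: -2429739/50 ≈ -48595.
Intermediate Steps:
I(j, Z) = 81 (I(j, Z) = (3*(-3))**2 = (-9)**2 = 81)
(-418 - 266/(-100))*(36 + I(5, -14)) = (-418 - 266/(-100))*(36 + 81) = (-418 - 266*(-1/100))*117 = (-418 + 133/50)*117 = -20767/50*117 = -2429739/50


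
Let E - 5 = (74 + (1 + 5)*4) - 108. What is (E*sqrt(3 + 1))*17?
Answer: -170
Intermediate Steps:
E = -5 (E = 5 + ((74 + (1 + 5)*4) - 108) = 5 + ((74 + 6*4) - 108) = 5 + ((74 + 24) - 108) = 5 + (98 - 108) = 5 - 10 = -5)
(E*sqrt(3 + 1))*17 = -5*sqrt(3 + 1)*17 = -5*sqrt(4)*17 = -5*2*17 = -10*17 = -170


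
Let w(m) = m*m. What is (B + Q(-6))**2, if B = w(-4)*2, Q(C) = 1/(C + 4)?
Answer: 3969/4 ≈ 992.25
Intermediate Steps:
Q(C) = 1/(4 + C)
w(m) = m**2
B = 32 (B = (-4)**2*2 = 16*2 = 32)
(B + Q(-6))**2 = (32 + 1/(4 - 6))**2 = (32 + 1/(-2))**2 = (32 - 1/2)**2 = (63/2)**2 = 3969/4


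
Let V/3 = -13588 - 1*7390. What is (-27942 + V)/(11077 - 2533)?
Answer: -7573/712 ≈ -10.636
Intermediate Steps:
V = -62934 (V = 3*(-13588 - 1*7390) = 3*(-13588 - 7390) = 3*(-20978) = -62934)
(-27942 + V)/(11077 - 2533) = (-27942 - 62934)/(11077 - 2533) = -90876/8544 = -90876*1/8544 = -7573/712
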